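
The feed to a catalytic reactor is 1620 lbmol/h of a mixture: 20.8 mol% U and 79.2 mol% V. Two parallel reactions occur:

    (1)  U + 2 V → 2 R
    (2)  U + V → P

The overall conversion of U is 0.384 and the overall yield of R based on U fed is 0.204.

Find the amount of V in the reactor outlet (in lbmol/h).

1120 lbmol/h

Yield of R: 2ξ₁ / 337 = 0.204 → ξ₁ = 34.37 lbmol/h.
Conversion of U: 1ξ₁ + 1ξ₂ = 0.384 × 337 = 129.4 → ξ₂ = 95.02 lbmol/h.
Outlet amounts (n = n₀ + Σ ν·ξ):
  U: 337 − 1(34.37) − 1(95.02) = 207.6
  V: 1283 − 2(34.37) − 1(95.02) = 1119
  R: 0 + 2(34.37) = 68.74
  P: 0 + 1(95.02) = 95.02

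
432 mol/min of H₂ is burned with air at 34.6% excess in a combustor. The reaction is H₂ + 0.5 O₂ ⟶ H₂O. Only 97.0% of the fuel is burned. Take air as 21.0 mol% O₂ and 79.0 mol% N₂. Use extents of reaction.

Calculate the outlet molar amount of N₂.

Stoichiometric O₂ = 0.5 × 432 = 216 mol/min; O₂ fed = 216 × 1.346 = 290.7 mol/min.
N₂ fed = 290.7 × 79/21 = 1094 mol/min.
Fuel reacted = 0.97 × 432 → ξ = 419 mol/min.
Outlet (n = n₀ + ν ξ):
  H₂: 432 − 1(419) = 12.96
  O₂: 290.7 − 0.5(419) = 81.22
  N₂: 1094 (inert)
  H₂O: 0 + 1(419) = 419

1090 mol/min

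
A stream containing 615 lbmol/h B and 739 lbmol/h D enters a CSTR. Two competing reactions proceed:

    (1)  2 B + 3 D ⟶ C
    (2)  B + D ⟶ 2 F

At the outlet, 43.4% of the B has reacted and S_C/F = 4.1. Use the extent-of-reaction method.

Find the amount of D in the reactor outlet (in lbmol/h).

346 lbmol/h

Conversion of B: B consumed = 0.434 × 615 = 266.9 lbmol/h = 2ξ₁ + 1ξ₂.
Selectivity: 1ξ₁ / (2ξ₂) = 4.1 → ξ₁ = 8.2 ξ₂.
Substitute: (2·8.2 + 1) ξ₂ = 266.9 → ξ₂ = 15.34 lbmol/h, ξ₁ = 125.8 lbmol/h.
Outlet amounts (n = n₀ + Σ ν·ξ):
  B: 615 − 2(125.8) − 1(15.34) = 348.1
  D: 739 − 3(125.8) − 1(15.34) = 346.3
  C: 0 + 1(125.8) = 125.8
  F: 0 + 2(15.34) = 30.68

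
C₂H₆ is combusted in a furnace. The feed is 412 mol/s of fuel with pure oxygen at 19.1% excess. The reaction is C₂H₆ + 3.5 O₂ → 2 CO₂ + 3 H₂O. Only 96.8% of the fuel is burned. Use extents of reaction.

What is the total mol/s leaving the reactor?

Stoichiometric O₂ = 3.5 × 412 = 1442 mol/s; O₂ fed = 1442 × 1.191 = 1717 mol/s.
Fuel reacted = 0.968 × 412 → ξ = 398.8 mol/s.
Outlet (n = n₀ + ν ξ):
  C₂H₆: 412 − 1(398.8) = 13.18
  O₂: 1717 − 3.5(398.8) = 321.6
  CO₂: 0 + 2(398.8) = 797.6
  H₂O: 0 + 3(398.8) = 1196
Total out = 13.18 + 321.6 + 797.6 + 1196 = 2329 mol/s.

2330 mol/s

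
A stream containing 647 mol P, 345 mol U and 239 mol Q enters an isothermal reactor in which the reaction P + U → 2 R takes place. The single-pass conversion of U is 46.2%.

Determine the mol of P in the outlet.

488 mol

U reacted = 0.462 × 345 = 159.4 mol; ν_U = −1, so ξ = 159.4/1 = 159.4 mol.
Outlet amounts (n = n₀ + ν ξ):
  P: 647 − 1(159.4) = 487.6
  U: 345 − 1(159.4) = 185.6
  R: 0 + 2(159.4) = 318.8
  Q: 239 (inert)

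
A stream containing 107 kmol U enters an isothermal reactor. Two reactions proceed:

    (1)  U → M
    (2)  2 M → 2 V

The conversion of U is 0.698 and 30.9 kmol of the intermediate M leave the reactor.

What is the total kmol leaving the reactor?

Conversion of U: U consumed = 1ξ₁ = 0.698 × 107 → ξ₁ = 74.69 kmol.
M balance: n_M = 0 + 1ξ₁ − 2ξ₂ = 30.9 → ξ₂ = (1·74.69 − 30.9)/2 = 21.89 kmol.
Outlet amounts (n = n₀ + Σ ν·ξ):
  U: 107 − 1(74.69) = 32.31
  M: 0 + 1(74.69) − 2(21.89) = 30.9
  V: 0 + 2(21.89) = 43.79
Total out = 32.31 + 30.9 + 43.79 = 107 kmol.

107 kmol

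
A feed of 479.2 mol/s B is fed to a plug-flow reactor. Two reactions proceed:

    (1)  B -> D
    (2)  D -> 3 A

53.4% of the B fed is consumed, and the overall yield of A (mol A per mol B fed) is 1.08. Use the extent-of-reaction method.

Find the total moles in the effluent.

Conversion of B: B consumed = 1ξ₁ = 0.534 × 479.2 → ξ₁ = 255.9 mol/s.
Yield of A: 3ξ₂ / 479.2 = 1.08 → ξ₂ = 172.5 mol/s.
Outlet amounts (n = n₀ + Σ ν·ξ):
  B: 479.2 − 1(255.9) = 223.3
  D: 0 + 1(255.9) − 1(172.5) = 83.38
  A: 0 + 3(172.5) = 517.5
Total out = 223.3 + 83.38 + 517.5 = 824.2 mol/s.

824 mol/s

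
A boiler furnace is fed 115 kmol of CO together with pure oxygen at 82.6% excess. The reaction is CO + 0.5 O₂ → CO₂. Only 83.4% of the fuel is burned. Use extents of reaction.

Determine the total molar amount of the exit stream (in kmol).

Stoichiometric O₂ = 0.5 × 115 = 57.5 kmol; O₂ fed = 57.5 × 1.826 = 105 kmol.
Fuel reacted = 0.834 × 115 → ξ = 95.91 kmol.
Outlet (n = n₀ + ν ξ):
  CO: 115 − 1(95.91) = 19.09
  O₂: 105 − 0.5(95.91) = 57.04
  CO₂: 0 + 1(95.91) = 95.91
Total out = 19.09 + 57.04 + 95.91 = 172 kmol.

172 kmol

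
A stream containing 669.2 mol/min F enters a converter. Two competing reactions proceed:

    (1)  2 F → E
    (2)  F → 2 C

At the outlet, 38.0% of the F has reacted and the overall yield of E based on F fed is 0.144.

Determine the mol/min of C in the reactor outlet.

123 mol/min

Yield of E: 1ξ₁ / 669.2 = 0.144 → ξ₁ = 96.36 mol/min.
Conversion of F: 2ξ₁ + 1ξ₂ = 0.38 × 669.2 = 254.3 → ξ₂ = 61.57 mol/min.
Outlet amounts (n = n₀ + Σ ν·ξ):
  F: 669.2 − 2(96.36) − 1(61.57) = 414.9
  E: 0 + 1(96.36) = 96.36
  C: 0 + 2(61.57) = 123.1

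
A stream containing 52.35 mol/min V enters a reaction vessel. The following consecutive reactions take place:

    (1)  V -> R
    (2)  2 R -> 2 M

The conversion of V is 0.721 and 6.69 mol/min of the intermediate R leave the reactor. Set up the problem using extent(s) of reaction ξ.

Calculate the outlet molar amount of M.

Conversion of V: V consumed = 1ξ₁ = 0.721 × 52.35 → ξ₁ = 37.74 mol/min.
R balance: n_R = 0 + 1ξ₁ − 2ξ₂ = 6.69 → ξ₂ = (1·37.74 − 6.69)/2 = 15.53 mol/min.
Outlet amounts (n = n₀ + Σ ν·ξ):
  V: 52.35 − 1(37.74) = 14.61
  R: 0 + 1(37.74) − 2(15.53) = 6.69
  M: 0 + 2(15.53) = 31.05

31.1 mol/min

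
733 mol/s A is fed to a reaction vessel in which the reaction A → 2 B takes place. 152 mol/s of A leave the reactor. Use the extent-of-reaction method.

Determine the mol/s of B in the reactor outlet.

For A: n = n₀ − 1ξ → 152 = 733 − 1ξ, giving ξ = 581 mol/s.
Outlet amounts (n = n₀ + ν ξ):
  A: 733 − 1(581) = 152
  B: 0 + 2(581) = 1162

1160 mol/s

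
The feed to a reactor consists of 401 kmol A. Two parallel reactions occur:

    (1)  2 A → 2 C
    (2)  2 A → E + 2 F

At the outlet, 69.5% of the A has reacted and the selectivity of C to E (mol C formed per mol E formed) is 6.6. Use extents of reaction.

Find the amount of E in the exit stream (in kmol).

Conversion of A: A consumed = 0.695 × 401 = 278.7 kmol = 2ξ₁ + 2ξ₂.
Selectivity: 2ξ₁ / (1ξ₂) = 6.6 → ξ₁ = 3.3 ξ₂.
Substitute: (2·3.3 + 2) ξ₂ = 278.7 → ξ₂ = 32.41 kmol, ξ₁ = 106.9 kmol.
Outlet amounts (n = n₀ + Σ ν·ξ):
  A: 401 − 2(106.9) − 2(32.41) = 122.3
  C: 0 + 2(106.9) = 213.9
  E: 0 + 1(32.41) = 32.41
  F: 0 + 2(32.41) = 64.81

32.4 kmol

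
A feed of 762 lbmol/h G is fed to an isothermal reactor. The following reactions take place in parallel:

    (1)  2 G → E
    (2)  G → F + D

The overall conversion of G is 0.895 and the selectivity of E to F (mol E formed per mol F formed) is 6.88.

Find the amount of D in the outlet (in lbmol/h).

46.2 lbmol/h

Conversion of G: G consumed = 0.895 × 762 = 682 lbmol/h = 2ξ₁ + 1ξ₂.
Selectivity: 1ξ₁ / (1ξ₂) = 6.88 → ξ₁ = 6.88 ξ₂.
Substitute: (2·6.88 + 1) ξ₂ = 682 → ξ₂ = 46.21 lbmol/h, ξ₁ = 317.9 lbmol/h.
Outlet amounts (n = n₀ + Σ ν·ξ):
  G: 762 − 2(317.9) − 1(46.21) = 80.01
  E: 0 + 1(317.9) = 317.9
  F: 0 + 1(46.21) = 46.21
  D: 0 + 1(46.21) = 46.21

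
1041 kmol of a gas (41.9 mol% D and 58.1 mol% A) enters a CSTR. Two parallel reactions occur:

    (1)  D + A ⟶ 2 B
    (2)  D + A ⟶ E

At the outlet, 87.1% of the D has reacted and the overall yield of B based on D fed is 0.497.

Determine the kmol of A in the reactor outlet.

225 kmol

Yield of B: 2ξ₁ / 436.2 = 0.497 → ξ₁ = 108.4 kmol.
Conversion of D: 1ξ₁ + 1ξ₂ = 0.871 × 436.2 = 379.9 → ξ₂ = 271.5 kmol.
Outlet amounts (n = n₀ + Σ ν·ξ):
  D: 436.2 − 1(108.4) − 1(271.5) = 56.27
  A: 604.8 − 1(108.4) − 1(271.5) = 224.9
  B: 0 + 2(108.4) = 216.8
  E: 0 + 1(271.5) = 271.5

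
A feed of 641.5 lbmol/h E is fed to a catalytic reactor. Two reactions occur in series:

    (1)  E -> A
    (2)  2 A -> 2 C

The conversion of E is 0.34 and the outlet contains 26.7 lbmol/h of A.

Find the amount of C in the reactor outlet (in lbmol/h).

191 lbmol/h

Conversion of E: E consumed = 1ξ₁ = 0.34 × 641.5 → ξ₁ = 218.1 lbmol/h.
A balance: n_A = 0 + 1ξ₁ − 2ξ₂ = 26.7 → ξ₂ = (1·218.1 − 26.7)/2 = 95.71 lbmol/h.
Outlet amounts (n = n₀ + Σ ν·ξ):
  E: 641.5 − 1(218.1) = 423.4
  A: 0 + 1(218.1) − 2(95.71) = 26.7
  C: 0 + 2(95.71) = 191.4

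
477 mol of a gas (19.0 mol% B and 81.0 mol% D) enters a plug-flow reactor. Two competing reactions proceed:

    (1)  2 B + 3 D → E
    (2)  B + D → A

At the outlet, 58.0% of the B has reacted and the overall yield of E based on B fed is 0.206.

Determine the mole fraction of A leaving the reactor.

0.0393

Yield of E: 1ξ₁ / 90.63 = 0.206 → ξ₁ = 18.67 mol.
Conversion of B: 2ξ₁ + 1ξ₂ = 0.58 × 90.63 = 52.57 → ξ₂ = 15.23 mol.
Outlet amounts (n = n₀ + Σ ν·ξ):
  B: 90.63 − 2(18.67) − 1(15.23) = 38.06
  D: 386.4 − 3(18.67) − 1(15.23) = 315.1
  E: 0 + 1(18.67) = 18.67
  A: 0 + 1(15.23) = 15.23
Total out = 387.1 mol; y_A = 15.23 / 387.1 = 0.03933.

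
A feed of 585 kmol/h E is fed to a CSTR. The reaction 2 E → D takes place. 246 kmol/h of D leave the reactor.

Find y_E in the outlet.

For D: n = n₀ + 1ξ → 246 = 0 + 1ξ, giving ξ = 246 kmol/h.
Outlet amounts (n = n₀ + ν ξ):
  E: 585 − 2(246) = 93
  D: 0 + 1(246) = 246
Total out = 339 kmol/h; y_E = 93 / 339 = 0.2743.

0.274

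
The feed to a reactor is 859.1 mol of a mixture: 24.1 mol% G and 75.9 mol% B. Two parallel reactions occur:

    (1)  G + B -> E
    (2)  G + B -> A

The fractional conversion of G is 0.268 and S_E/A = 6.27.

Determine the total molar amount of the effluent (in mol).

804 mol

Conversion of G: G consumed = 0.268 × 207 = 55.49 mol = 1ξ₁ + 1ξ₂.
Selectivity: 1ξ₁ / (1ξ₂) = 6.27 → ξ₁ = 6.27 ξ₂.
Substitute: (1·6.27 + 1) ξ₂ = 55.49 → ξ₂ = 7.632 mol, ξ₁ = 47.86 mol.
Outlet amounts (n = n₀ + Σ ν·ξ):
  G: 207 − 1(47.86) − 1(7.632) = 151.6
  B: 652.1 − 1(47.86) − 1(7.632) = 596.6
  E: 0 + 1(47.86) = 47.86
  A: 0 + 1(7.632) = 7.632
Total out = 151.6 + 596.6 + 47.86 + 7.632 = 803.6 mol.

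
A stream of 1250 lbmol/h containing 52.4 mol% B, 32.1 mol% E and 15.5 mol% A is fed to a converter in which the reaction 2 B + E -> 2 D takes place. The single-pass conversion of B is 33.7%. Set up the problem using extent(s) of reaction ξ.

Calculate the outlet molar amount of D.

B reacted = 0.337 × 655 = 220.7 lbmol/h; ν_B = −2, so ξ = 220.7/2 = 110.4 lbmol/h.
Outlet amounts (n = n₀ + ν ξ):
  B: 655 − 2(110.4) = 434.3
  E: 401.2 − 1(110.4) = 290.9
  D: 0 + 2(110.4) = 220.7
  A: 193.8 (inert)

221 lbmol/h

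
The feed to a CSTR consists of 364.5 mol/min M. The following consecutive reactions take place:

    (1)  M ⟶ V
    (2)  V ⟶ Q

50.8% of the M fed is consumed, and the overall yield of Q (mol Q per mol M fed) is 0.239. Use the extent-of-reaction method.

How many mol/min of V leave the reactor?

Conversion of M: M consumed = 1ξ₁ = 0.508 × 364.5 → ξ₁ = 185.2 mol/min.
Yield of Q: 1ξ₂ / 364.5 = 0.239 → ξ₂ = 87.12 mol/min.
Outlet amounts (n = n₀ + Σ ν·ξ):
  M: 364.5 − 1(185.2) = 179.3
  V: 0 + 1(185.2) − 1(87.12) = 98.05
  Q: 0 + 1(87.12) = 87.12

98.1 mol/min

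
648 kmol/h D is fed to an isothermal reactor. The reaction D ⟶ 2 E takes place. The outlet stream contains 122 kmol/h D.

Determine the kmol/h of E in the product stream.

1050 kmol/h

For D: n = n₀ − 1ξ → 122 = 648 − 1ξ, giving ξ = 526 kmol/h.
Outlet amounts (n = n₀ + ν ξ):
  D: 648 − 1(526) = 122
  E: 0 + 2(526) = 1052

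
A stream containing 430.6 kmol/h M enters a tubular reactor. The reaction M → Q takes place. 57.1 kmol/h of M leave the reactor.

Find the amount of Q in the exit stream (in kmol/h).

374 kmol/h

For M: n = n₀ − 1ξ → 57.1 = 430.6 − 1ξ, giving ξ = 373.5 kmol/h.
Outlet amounts (n = n₀ + ν ξ):
  M: 430.6 − 1(373.5) = 57.1
  Q: 0 + 1(373.5) = 373.5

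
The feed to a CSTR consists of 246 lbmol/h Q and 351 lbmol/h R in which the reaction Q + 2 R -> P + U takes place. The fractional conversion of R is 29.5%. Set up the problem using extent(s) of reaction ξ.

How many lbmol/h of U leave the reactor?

R reacted = 0.295 × 351 = 103.5 lbmol/h; ν_R = −2, so ξ = 103.5/2 = 51.77 lbmol/h.
Outlet amounts (n = n₀ + ν ξ):
  Q: 246 − 1(51.77) = 194.2
  R: 351 − 2(51.77) = 247.5
  P: 0 + 1(51.77) = 51.77
  U: 0 + 1(51.77) = 51.77

51.8 lbmol/h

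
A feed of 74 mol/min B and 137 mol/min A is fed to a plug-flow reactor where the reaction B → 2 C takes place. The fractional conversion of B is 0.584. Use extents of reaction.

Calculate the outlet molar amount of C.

B reacted = 0.584 × 74 = 43.22 mol/min; ν_B = −1, so ξ = 43.22/1 = 43.22 mol/min.
Outlet amounts (n = n₀ + ν ξ):
  B: 74 − 1(43.22) = 30.78
  C: 0 + 2(43.22) = 86.43
  A: 137 (inert)

86.4 mol/min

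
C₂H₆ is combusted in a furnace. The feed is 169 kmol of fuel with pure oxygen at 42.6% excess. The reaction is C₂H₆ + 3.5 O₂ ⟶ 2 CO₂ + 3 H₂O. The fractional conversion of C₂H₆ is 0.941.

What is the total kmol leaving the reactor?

Stoichiometric O₂ = 3.5 × 169 = 591.5 kmol; O₂ fed = 591.5 × 1.426 = 843.5 kmol.
Fuel reacted = 0.941 × 169 → ξ = 159 kmol.
Outlet (n = n₀ + ν ξ):
  C₂H₆: 169 − 1(159) = 9.971
  O₂: 843.5 − 3.5(159) = 286.9
  CO₂: 0 + 2(159) = 318.1
  H₂O: 0 + 3(159) = 477.1
Total out = 9.971 + 286.9 + 318.1 + 477.1 = 1092 kmol.

1090 kmol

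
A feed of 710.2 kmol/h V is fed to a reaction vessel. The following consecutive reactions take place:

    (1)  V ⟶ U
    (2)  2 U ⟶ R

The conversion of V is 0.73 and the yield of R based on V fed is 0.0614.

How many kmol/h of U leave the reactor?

431 kmol/h

Conversion of V: V consumed = 1ξ₁ = 0.73 × 710.2 → ξ₁ = 518.4 kmol/h.
Yield of R: 1ξ₂ / 710.2 = 0.0614 → ξ₂ = 43.61 kmol/h.
Outlet amounts (n = n₀ + Σ ν·ξ):
  V: 710.2 − 1(518.4) = 191.8
  U: 0 + 1(518.4) − 2(43.61) = 431.2
  R: 0 + 1(43.61) = 43.61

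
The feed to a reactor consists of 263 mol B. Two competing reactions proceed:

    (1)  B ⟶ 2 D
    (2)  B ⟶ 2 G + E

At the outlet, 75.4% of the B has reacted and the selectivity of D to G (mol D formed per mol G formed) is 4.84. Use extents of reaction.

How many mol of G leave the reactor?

Conversion of B: B consumed = 0.754 × 263 = 198.3 mol = 1ξ₁ + 1ξ₂.
Selectivity: 2ξ₁ / (2ξ₂) = 4.84 → ξ₁ = 4.84 ξ₂.
Substitute: (1·4.84 + 1) ξ₂ = 198.3 → ξ₂ = 33.96 mol, ξ₁ = 164.3 mol.
Outlet amounts (n = n₀ + Σ ν·ξ):
  B: 263 − 1(164.3) − 1(33.96) = 64.7
  D: 0 + 2(164.3) = 328.7
  G: 0 + 2(33.96) = 67.91
  E: 0 + 1(33.96) = 33.96

67.9 mol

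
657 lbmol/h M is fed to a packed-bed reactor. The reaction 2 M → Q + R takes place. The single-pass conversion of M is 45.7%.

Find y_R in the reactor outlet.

0.229

M reacted = 0.457 × 657 = 300.2 lbmol/h; ν_M = −2, so ξ = 300.2/2 = 150.1 lbmol/h.
Outlet amounts (n = n₀ + ν ξ):
  M: 657 − 2(150.1) = 356.8
  Q: 0 + 1(150.1) = 150.1
  R: 0 + 1(150.1) = 150.1
Total out = 657 lbmol/h; y_R = 150.1 / 657 = 0.2285.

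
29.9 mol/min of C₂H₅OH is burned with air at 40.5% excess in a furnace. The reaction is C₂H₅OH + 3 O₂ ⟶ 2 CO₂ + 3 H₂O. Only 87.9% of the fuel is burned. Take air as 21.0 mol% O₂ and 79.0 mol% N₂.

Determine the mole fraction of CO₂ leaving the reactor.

Stoichiometric O₂ = 3 × 29.9 = 89.7 mol/min; O₂ fed = 89.7 × 1.405 = 126 mol/min.
N₂ fed = 126 × 79/21 = 474.1 mol/min.
Fuel reacted = 0.879 × 29.9 → ξ = 26.28 mol/min.
Outlet (n = n₀ + ν ξ):
  C₂H₅OH: 29.9 − 1(26.28) = 3.618
  O₂: 126 − 3(26.28) = 47.18
  N₂: 474.1 (inert)
  CO₂: 0 + 2(26.28) = 52.56
  H₂O: 0 + 3(26.28) = 78.85
Total out = 656.3 mol/min; y_CO₂ = 52.56 / 656.3 = 0.08009.

0.0801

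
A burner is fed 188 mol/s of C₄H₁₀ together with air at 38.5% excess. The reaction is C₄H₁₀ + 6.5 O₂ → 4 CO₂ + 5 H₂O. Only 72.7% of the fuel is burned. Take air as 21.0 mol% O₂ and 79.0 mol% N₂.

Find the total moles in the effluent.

Stoichiometric O₂ = 6.5 × 188 = 1222 mol/s; O₂ fed = 1222 × 1.385 = 1692 mol/s.
N₂ fed = 1692 × 79/21 = 6367 mol/s.
Fuel reacted = 0.727 × 188 → ξ = 136.7 mol/s.
Outlet (n = n₀ + ν ξ):
  C₄H₁₀: 188 − 1(136.7) = 51.32
  O₂: 1692 − 6.5(136.7) = 804.1
  N₂: 6367 (inert)
  CO₂: 0 + 4(136.7) = 546.7
  H₂O: 0 + 5(136.7) = 683.4
Total out = 51.32 + 804.1 + 6367 + 546.7 + 683.4 = 8452 mol/s.

8450 mol/s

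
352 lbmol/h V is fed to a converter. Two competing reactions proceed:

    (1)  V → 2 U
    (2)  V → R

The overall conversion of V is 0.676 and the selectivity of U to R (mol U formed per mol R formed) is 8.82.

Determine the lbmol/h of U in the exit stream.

Conversion of V: V consumed = 0.676 × 352 = 238 lbmol/h = 1ξ₁ + 1ξ₂.
Selectivity: 2ξ₁ / (1ξ₂) = 8.82 → ξ₁ = 4.41 ξ₂.
Substitute: (1·4.41 + 1) ξ₂ = 238 → ξ₂ = 43.98 lbmol/h, ξ₁ = 194 lbmol/h.
Outlet amounts (n = n₀ + Σ ν·ξ):
  V: 352 − 1(194) − 1(43.98) = 114
  U: 0 + 2(194) = 387.9
  R: 0 + 1(43.98) = 43.98

388 lbmol/h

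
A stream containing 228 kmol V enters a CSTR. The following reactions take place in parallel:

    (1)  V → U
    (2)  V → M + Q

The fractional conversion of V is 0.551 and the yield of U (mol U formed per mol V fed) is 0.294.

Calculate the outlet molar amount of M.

Yield of U: 1ξ₁ / 228 = 0.294 → ξ₁ = 67.03 kmol.
Conversion of V: 1ξ₁ + 1ξ₂ = 0.551 × 228 = 125.6 → ξ₂ = 58.6 kmol.
Outlet amounts (n = n₀ + Σ ν·ξ):
  V: 228 − 1(67.03) − 1(58.6) = 102.4
  U: 0 + 1(67.03) = 67.03
  M: 0 + 1(58.6) = 58.6
  Q: 0 + 1(58.6) = 58.6

58.6 kmol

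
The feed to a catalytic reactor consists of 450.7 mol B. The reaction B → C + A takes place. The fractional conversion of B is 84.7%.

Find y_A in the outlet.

0.459

B reacted = 0.847 × 450.7 = 381.7 mol; ν_B = −1, so ξ = 381.7/1 = 381.7 mol.
Outlet amounts (n = n₀ + ν ξ):
  B: 450.7 − 1(381.7) = 68.96
  C: 0 + 1(381.7) = 381.7
  A: 0 + 1(381.7) = 381.7
Total out = 832.4 mol; y_A = 381.7 / 832.4 = 0.4586.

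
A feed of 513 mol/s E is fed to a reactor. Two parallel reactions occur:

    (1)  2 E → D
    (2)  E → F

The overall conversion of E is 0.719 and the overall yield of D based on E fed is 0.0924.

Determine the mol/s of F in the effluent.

274 mol/s

Yield of D: 1ξ₁ / 513 = 0.0924 → ξ₁ = 47.4 mol/s.
Conversion of E: 2ξ₁ + 1ξ₂ = 0.719 × 513 = 368.8 → ξ₂ = 274 mol/s.
Outlet amounts (n = n₀ + Σ ν·ξ):
  E: 513 − 2(47.4) − 1(274) = 144.2
  D: 0 + 1(47.4) = 47.4
  F: 0 + 1(274) = 274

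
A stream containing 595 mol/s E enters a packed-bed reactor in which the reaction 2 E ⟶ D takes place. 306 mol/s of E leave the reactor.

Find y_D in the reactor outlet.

0.321

For E: n = n₀ − 2ξ → 306 = 595 − 2ξ, giving ξ = 144.5 mol/s.
Outlet amounts (n = n₀ + ν ξ):
  E: 595 − 2(144.5) = 306
  D: 0 + 1(144.5) = 144.5
Total out = 450.5 mol/s; y_D = 144.5 / 450.5 = 0.3208.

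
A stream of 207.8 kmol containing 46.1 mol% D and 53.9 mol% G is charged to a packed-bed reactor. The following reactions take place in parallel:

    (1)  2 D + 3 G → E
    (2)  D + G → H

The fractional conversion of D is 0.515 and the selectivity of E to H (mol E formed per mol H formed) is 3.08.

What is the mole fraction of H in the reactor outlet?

0.0594

Conversion of D: D consumed = 0.515 × 95.8 = 49.33 kmol = 2ξ₁ + 1ξ₂.
Selectivity: 1ξ₁ / (1ξ₂) = 3.08 → ξ₁ = 3.08 ξ₂.
Substitute: (2·3.08 + 1) ξ₂ = 49.33 → ξ₂ = 6.89 kmol, ξ₁ = 21.22 kmol.
Outlet amounts (n = n₀ + Σ ν·ξ):
  D: 95.8 − 2(21.22) − 1(6.89) = 46.46
  G: 112 − 3(21.22) − 1(6.89) = 41.45
  E: 0 + 1(21.22) = 21.22
  H: 0 + 1(6.89) = 6.89
Total out = 116 kmol; y_H = 6.89 / 116 = 0.05939.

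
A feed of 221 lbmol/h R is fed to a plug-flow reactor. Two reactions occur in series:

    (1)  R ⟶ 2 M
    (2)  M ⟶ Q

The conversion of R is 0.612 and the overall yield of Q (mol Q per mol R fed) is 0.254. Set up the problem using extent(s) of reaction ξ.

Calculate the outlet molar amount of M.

214 lbmol/h

Conversion of R: R consumed = 1ξ₁ = 0.612 × 221 → ξ₁ = 135.3 lbmol/h.
Yield of Q: 1ξ₂ / 221 = 0.254 → ξ₂ = 56.13 lbmol/h.
Outlet amounts (n = n₀ + Σ ν·ξ):
  R: 221 − 1(135.3) = 85.75
  M: 0 + 2(135.3) − 1(56.13) = 214.4
  Q: 0 + 1(56.13) = 56.13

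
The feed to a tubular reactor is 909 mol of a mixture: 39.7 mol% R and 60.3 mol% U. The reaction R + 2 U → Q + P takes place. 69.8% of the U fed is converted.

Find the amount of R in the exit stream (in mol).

170 mol

U reacted = 0.698 × 548.1 = 382.6 mol; ν_U = −2, so ξ = 382.6/2 = 191.3 mol.
Outlet amounts (n = n₀ + ν ξ):
  R: 360.9 − 1(191.3) = 169.6
  U: 548.1 − 2(191.3) = 165.5
  Q: 0 + 1(191.3) = 191.3
  P: 0 + 1(191.3) = 191.3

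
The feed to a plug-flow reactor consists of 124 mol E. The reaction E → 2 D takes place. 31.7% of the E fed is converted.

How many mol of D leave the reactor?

78.6 mol

E reacted = 0.317 × 124 = 39.31 mol; ν_E = −1, so ξ = 39.31/1 = 39.31 mol.
Outlet amounts (n = n₀ + ν ξ):
  E: 124 − 1(39.31) = 84.69
  D: 0 + 2(39.31) = 78.62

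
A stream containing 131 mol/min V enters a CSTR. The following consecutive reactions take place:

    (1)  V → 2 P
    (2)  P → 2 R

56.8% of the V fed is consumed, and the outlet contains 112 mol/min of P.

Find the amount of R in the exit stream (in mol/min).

73.6 mol/min

Conversion of V: V consumed = 1ξ₁ = 0.568 × 131 → ξ₁ = 74.41 mol/min.
P balance: n_P = 0 + 2ξ₁ − 1ξ₂ = 112 → ξ₂ = (2·74.41 − 112)/1 = 36.82 mol/min.
Outlet amounts (n = n₀ + Σ ν·ξ):
  V: 131 − 1(74.41) = 56.59
  P: 0 + 2(74.41) − 1(36.82) = 112
  R: 0 + 2(36.82) = 73.63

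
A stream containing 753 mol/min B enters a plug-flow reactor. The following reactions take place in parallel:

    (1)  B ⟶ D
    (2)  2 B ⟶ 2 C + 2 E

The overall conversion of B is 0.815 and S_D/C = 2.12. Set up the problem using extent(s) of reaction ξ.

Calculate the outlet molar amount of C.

197 mol/min

Conversion of B: B consumed = 0.815 × 753 = 613.7 mol/min = 1ξ₁ + 2ξ₂.
Selectivity: 1ξ₁ / (2ξ₂) = 2.12 → ξ₁ = 4.24 ξ₂.
Substitute: (1·4.24 + 2) ξ₂ = 613.7 → ξ₂ = 98.35 mol/min, ξ₁ = 417 mol/min.
Outlet amounts (n = n₀ + Σ ν·ξ):
  B: 753 − 1(417) − 2(98.35) = 139.3
  D: 0 + 1(417) = 417
  C: 0 + 2(98.35) = 196.7
  E: 0 + 2(98.35) = 196.7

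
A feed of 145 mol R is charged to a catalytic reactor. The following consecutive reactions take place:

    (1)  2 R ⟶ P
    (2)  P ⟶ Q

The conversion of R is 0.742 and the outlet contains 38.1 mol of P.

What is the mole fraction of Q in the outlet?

Conversion of R: R consumed = 2ξ₁ = 0.742 × 145 → ξ₁ = 53.8 mol.
P balance: n_P = 0 + 1ξ₁ − 1ξ₂ = 38.1 → ξ₂ = (1·53.8 − 38.1)/1 = 15.7 mol.
Outlet amounts (n = n₀ + Σ ν·ξ):
  R: 145 − 2(53.8) = 37.41
  P: 0 + 1(53.8) − 1(15.7) = 38.1
  Q: 0 + 1(15.7) = 15.7
Total out = 91.2 mol; y_Q = 15.7 / 91.2 = 0.1721.

0.172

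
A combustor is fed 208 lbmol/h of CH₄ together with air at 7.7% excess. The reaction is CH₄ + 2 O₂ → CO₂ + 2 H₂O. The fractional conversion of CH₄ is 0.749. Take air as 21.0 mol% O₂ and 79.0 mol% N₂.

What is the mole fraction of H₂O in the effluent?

0.133

Stoichiometric O₂ = 2 × 208 = 416 lbmol/h; O₂ fed = 416 × 1.077 = 448 lbmol/h.
N₂ fed = 448 × 79/21 = 1685 lbmol/h.
Fuel reacted = 0.749 × 208 → ξ = 155.8 lbmol/h.
Outlet (n = n₀ + ν ξ):
  CH₄: 208 − 1(155.8) = 52.21
  O₂: 448 − 2(155.8) = 136.4
  N₂: 1685 (inert)
  CO₂: 0 + 1(155.8) = 155.8
  H₂O: 0 + 2(155.8) = 311.6
Total out = 2341 lbmol/h; y_H₂O = 311.6 / 2341 = 0.1331.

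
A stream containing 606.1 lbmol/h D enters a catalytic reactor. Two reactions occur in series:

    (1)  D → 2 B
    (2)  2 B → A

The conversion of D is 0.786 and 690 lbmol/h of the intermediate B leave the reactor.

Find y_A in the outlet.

0.138

Conversion of D: D consumed = 1ξ₁ = 0.786 × 606.1 → ξ₁ = 476.4 lbmol/h.
B balance: n_B = 0 + 2ξ₁ − 2ξ₂ = 690 → ξ₂ = (2·476.4 − 690)/2 = 131.4 lbmol/h.
Outlet amounts (n = n₀ + Σ ν·ξ):
  D: 606.1 − 1(476.4) = 129.7
  B: 0 + 2(476.4) − 2(131.4) = 690
  A: 0 + 1(131.4) = 131.4
Total out = 951.1 lbmol/h; y_A = 131.4 / 951.1 = 0.1382.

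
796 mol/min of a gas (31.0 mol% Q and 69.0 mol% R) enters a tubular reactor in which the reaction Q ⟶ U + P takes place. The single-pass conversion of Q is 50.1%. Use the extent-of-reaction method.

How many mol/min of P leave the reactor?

124 mol/min

Q reacted = 0.501 × 246.8 = 123.6 mol/min; ν_Q = −1, so ξ = 123.6/1 = 123.6 mol/min.
Outlet amounts (n = n₀ + ν ξ):
  Q: 246.8 − 1(123.6) = 123.1
  U: 0 + 1(123.6) = 123.6
  P: 0 + 1(123.6) = 123.6
  R: 549.2 (inert)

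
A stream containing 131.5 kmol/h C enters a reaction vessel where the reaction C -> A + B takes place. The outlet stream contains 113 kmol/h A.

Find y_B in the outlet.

For A: n = n₀ + 1ξ → 113 = 0 + 1ξ, giving ξ = 113 kmol/h.
Outlet amounts (n = n₀ + ν ξ):
  C: 131.5 − 1(113) = 18.5
  A: 0 + 1(113) = 113
  B: 0 + 1(113) = 113
Total out = 244.5 kmol/h; y_B = 113 / 244.5 = 0.4622.

0.462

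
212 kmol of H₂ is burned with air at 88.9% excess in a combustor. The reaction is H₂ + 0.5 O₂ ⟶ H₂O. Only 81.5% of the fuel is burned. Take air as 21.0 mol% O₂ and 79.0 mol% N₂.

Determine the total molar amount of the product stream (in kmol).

Stoichiometric O₂ = 0.5 × 212 = 106 kmol; O₂ fed = 106 × 1.889 = 200.2 kmol.
N₂ fed = 200.2 × 79/21 = 753.3 kmol.
Fuel reacted = 0.815 × 212 → ξ = 172.8 kmol.
Outlet (n = n₀ + ν ξ):
  H₂: 212 − 1(172.8) = 39.22
  O₂: 200.2 − 0.5(172.8) = 113.8
  N₂: 753.3 (inert)
  H₂O: 0 + 1(172.8) = 172.8
Total out = 39.22 + 113.8 + 753.3 + 172.8 = 1079 kmol.

1080 kmol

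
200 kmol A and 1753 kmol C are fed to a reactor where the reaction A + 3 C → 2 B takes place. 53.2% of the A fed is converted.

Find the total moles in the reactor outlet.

1740 kmol

A reacted = 0.532 × 200 = 106.4 kmol; ν_A = −1, so ξ = 106.4/1 = 106.4 kmol.
Outlet amounts (n = n₀ + ν ξ):
  A: 200 − 1(106.4) = 93.6
  C: 1753 − 3(106.4) = 1434
  B: 0 + 2(106.4) = 212.8
Total out = 93.6 + 1434 + 212.8 = 1740 kmol.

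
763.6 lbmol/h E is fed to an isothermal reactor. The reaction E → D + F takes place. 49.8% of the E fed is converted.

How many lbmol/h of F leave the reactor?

380 lbmol/h

E reacted = 0.498 × 763.6 = 380.3 lbmol/h; ν_E = −1, so ξ = 380.3/1 = 380.3 lbmol/h.
Outlet amounts (n = n₀ + ν ξ):
  E: 763.6 − 1(380.3) = 383.3
  D: 0 + 1(380.3) = 380.3
  F: 0 + 1(380.3) = 380.3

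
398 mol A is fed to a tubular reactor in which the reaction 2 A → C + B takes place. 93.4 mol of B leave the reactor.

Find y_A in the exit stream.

0.531

For B: n = n₀ + 1ξ → 93.4 = 0 + 1ξ, giving ξ = 93.4 mol.
Outlet amounts (n = n₀ + ν ξ):
  A: 398 − 2(93.4) = 211.2
  C: 0 + 1(93.4) = 93.4
  B: 0 + 1(93.4) = 93.4
Total out = 398 mol; y_A = 211.2 / 398 = 0.5307.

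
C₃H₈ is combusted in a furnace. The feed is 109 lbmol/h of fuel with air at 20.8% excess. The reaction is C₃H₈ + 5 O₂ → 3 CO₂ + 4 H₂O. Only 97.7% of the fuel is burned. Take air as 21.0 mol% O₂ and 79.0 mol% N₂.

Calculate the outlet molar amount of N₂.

2480 lbmol/h

Stoichiometric O₂ = 5 × 109 = 545 lbmol/h; O₂ fed = 545 × 1.208 = 658.4 lbmol/h.
N₂ fed = 658.4 × 79/21 = 2477 lbmol/h.
Fuel reacted = 0.977 × 109 → ξ = 106.5 lbmol/h.
Outlet (n = n₀ + ν ξ):
  C₃H₈: 109 − 1(106.5) = 2.507
  O₂: 658.4 − 5(106.5) = 125.9
  N₂: 2477 (inert)
  CO₂: 0 + 3(106.5) = 319.5
  H₂O: 0 + 4(106.5) = 426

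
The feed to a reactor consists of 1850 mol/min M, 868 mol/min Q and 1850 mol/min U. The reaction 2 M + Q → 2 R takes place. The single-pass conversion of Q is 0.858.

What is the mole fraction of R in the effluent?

Q reacted = 0.858 × 868 = 744.7 mol/min; ν_Q = −1, so ξ = 744.7/1 = 744.7 mol/min.
Outlet amounts (n = n₀ + ν ξ):
  M: 1850 − 2(744.7) = 360.5
  Q: 868 − 1(744.7) = 123.3
  R: 0 + 2(744.7) = 1489
  U: 1850 (inert)
Total out = 3823 mol/min; y_R = 1489 / 3823 = 0.3896.

0.39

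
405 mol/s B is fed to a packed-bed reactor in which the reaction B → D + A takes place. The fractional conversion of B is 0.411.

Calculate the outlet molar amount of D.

166 mol/s

B reacted = 0.411 × 405 = 166.5 mol/s; ν_B = −1, so ξ = 166.5/1 = 166.5 mol/s.
Outlet amounts (n = n₀ + ν ξ):
  B: 405 − 1(166.5) = 238.5
  D: 0 + 1(166.5) = 166.5
  A: 0 + 1(166.5) = 166.5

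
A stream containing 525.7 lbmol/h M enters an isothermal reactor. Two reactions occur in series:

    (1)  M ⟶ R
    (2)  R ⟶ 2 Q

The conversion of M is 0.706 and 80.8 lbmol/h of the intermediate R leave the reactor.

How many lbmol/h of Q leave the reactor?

Conversion of M: M consumed = 1ξ₁ = 0.706 × 525.7 → ξ₁ = 371.1 lbmol/h.
R balance: n_R = 0 + 1ξ₁ − 1ξ₂ = 80.8 → ξ₂ = (1·371.1 − 80.8)/1 = 290.3 lbmol/h.
Outlet amounts (n = n₀ + Σ ν·ξ):
  M: 525.7 − 1(371.1) = 154.6
  R: 0 + 1(371.1) − 1(290.3) = 80.8
  Q: 0 + 2(290.3) = 580.7

581 lbmol/h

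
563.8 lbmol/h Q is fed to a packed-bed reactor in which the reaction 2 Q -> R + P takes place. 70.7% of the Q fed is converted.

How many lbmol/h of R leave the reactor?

199 lbmol/h

Q reacted = 0.707 × 563.8 = 398.6 lbmol/h; ν_Q = −2, so ξ = 398.6/2 = 199.3 lbmol/h.
Outlet amounts (n = n₀ + ν ξ):
  Q: 563.8 − 2(199.3) = 165.2
  R: 0 + 1(199.3) = 199.3
  P: 0 + 1(199.3) = 199.3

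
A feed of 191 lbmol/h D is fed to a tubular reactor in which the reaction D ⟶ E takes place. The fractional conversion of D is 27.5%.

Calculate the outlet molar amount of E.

52.5 lbmol/h

D reacted = 0.275 × 191 = 52.53 lbmol/h; ν_D = −1, so ξ = 52.53/1 = 52.53 lbmol/h.
Outlet amounts (n = n₀ + ν ξ):
  D: 191 − 1(52.53) = 138.5
  E: 0 + 1(52.53) = 52.53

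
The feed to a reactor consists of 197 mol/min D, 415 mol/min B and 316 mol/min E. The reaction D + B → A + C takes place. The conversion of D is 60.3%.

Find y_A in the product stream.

0.128

D reacted = 0.603 × 197 = 118.8 mol/min; ν_D = −1, so ξ = 118.8/1 = 118.8 mol/min.
Outlet amounts (n = n₀ + ν ξ):
  D: 197 − 1(118.8) = 78.21
  B: 415 − 1(118.8) = 296.2
  A: 0 + 1(118.8) = 118.8
  C: 0 + 1(118.8) = 118.8
  E: 316 (inert)
Total out = 928 mol/min; y_A = 118.8 / 928 = 0.128.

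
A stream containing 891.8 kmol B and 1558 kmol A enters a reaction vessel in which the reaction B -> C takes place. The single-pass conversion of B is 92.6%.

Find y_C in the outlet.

B reacted = 0.926 × 891.8 = 825.8 kmol; ν_B = −1, so ξ = 825.8/1 = 825.8 kmol.
Outlet amounts (n = n₀ + ν ξ):
  B: 891.8 − 1(825.8) = 65.99
  C: 0 + 1(825.8) = 825.8
  A: 1558 (inert)
Total out = 2450 kmol; y_C = 825.8 / 2450 = 0.3371.

0.337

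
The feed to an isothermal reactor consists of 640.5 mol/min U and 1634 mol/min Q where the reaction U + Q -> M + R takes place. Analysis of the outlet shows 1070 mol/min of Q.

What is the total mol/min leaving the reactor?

2270 mol/min

For Q: n = n₀ − 1ξ → 1070 = 1634 − 1ξ, giving ξ = 564 mol/min.
Outlet amounts (n = n₀ + ν ξ):
  U: 640.5 − 1(564) = 76.5
  Q: 1634 − 1(564) = 1070
  M: 0 + 1(564) = 564
  R: 0 + 1(564) = 564
Total out = 76.5 + 1070 + 564 + 564 = 2274 mol/min.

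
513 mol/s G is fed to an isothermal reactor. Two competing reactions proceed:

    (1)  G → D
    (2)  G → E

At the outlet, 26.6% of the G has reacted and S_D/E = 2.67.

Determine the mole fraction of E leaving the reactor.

0.0725

Conversion of G: G consumed = 0.266 × 513 = 136.5 mol/s = 1ξ₁ + 1ξ₂.
Selectivity: 1ξ₁ / (1ξ₂) = 2.67 → ξ₁ = 2.67 ξ₂.
Substitute: (1·2.67 + 1) ξ₂ = 136.5 → ξ₂ = 37.18 mol/s, ξ₁ = 99.28 mol/s.
Outlet amounts (n = n₀ + Σ ν·ξ):
  G: 513 − 1(99.28) − 1(37.18) = 376.5
  D: 0 + 1(99.28) = 99.28
  E: 0 + 1(37.18) = 37.18
Total out = 513 mol/s; y_E = 37.18 / 513 = 0.07248.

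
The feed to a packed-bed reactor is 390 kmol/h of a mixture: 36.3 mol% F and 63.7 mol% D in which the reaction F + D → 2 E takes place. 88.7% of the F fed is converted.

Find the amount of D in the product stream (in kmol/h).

123 kmol/h

F reacted = 0.887 × 141.6 = 125.6 kmol/h; ν_F = −1, so ξ = 125.6/1 = 125.6 kmol/h.
Outlet amounts (n = n₀ + ν ξ):
  F: 141.6 − 1(125.6) = 16
  D: 248.4 − 1(125.6) = 122.9
  E: 0 + 2(125.6) = 251.1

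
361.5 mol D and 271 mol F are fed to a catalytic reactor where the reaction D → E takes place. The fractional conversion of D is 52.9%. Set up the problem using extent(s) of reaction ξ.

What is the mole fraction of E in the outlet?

D reacted = 0.529 × 361.5 = 191.2 mol; ν_D = −1, so ξ = 191.2/1 = 191.2 mol.
Outlet amounts (n = n₀ + ν ξ):
  D: 361.5 − 1(191.2) = 170.3
  E: 0 + 1(191.2) = 191.2
  F: 271 (inert)
Total out = 632.5 mol; y_E = 191.2 / 632.5 = 0.3023.

0.302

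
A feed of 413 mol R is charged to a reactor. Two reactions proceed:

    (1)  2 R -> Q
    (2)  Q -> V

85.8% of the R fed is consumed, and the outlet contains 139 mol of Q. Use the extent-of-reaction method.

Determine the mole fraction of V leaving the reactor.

Conversion of R: R consumed = 2ξ₁ = 0.858 × 413 → ξ₁ = 177.2 mol.
Q balance: n_Q = 0 + 1ξ₁ − 1ξ₂ = 139 → ξ₂ = (1·177.2 − 139)/1 = 38.18 mol.
Outlet amounts (n = n₀ + Σ ν·ξ):
  R: 413 − 2(177.2) = 58.65
  Q: 0 + 1(177.2) − 1(38.18) = 139
  V: 0 + 1(38.18) = 38.18
Total out = 235.8 mol; y_V = 38.18 / 235.8 = 0.1619.

0.162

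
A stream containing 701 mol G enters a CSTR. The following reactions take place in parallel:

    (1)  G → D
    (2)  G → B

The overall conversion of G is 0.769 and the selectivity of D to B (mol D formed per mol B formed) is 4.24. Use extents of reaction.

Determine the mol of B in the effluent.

Conversion of G: G consumed = 0.769 × 701 = 539.1 mol = 1ξ₁ + 1ξ₂.
Selectivity: 1ξ₁ / (1ξ₂) = 4.24 → ξ₁ = 4.24 ξ₂.
Substitute: (1·4.24 + 1) ξ₂ = 539.1 → ξ₂ = 102.9 mol, ξ₁ = 436.2 mol.
Outlet amounts (n = n₀ + Σ ν·ξ):
  G: 701 − 1(436.2) − 1(102.9) = 161.9
  D: 0 + 1(436.2) = 436.2
  B: 0 + 1(102.9) = 102.9

103 mol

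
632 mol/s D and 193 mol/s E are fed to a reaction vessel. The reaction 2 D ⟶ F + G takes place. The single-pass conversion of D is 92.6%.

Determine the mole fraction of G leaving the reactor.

D reacted = 0.926 × 632 = 585.2 mol/s; ν_D = −2, so ξ = 585.2/2 = 292.6 mol/s.
Outlet amounts (n = n₀ + ν ξ):
  D: 632 − 2(292.6) = 46.77
  F: 0 + 1(292.6) = 292.6
  G: 0 + 1(292.6) = 292.6
  E: 193 (inert)
Total out = 825 mol/s; y_G = 292.6 / 825 = 0.3547.

0.355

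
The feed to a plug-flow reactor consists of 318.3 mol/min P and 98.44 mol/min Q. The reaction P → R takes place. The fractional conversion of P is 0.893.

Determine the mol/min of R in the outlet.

284 mol/min

P reacted = 0.893 × 318.3 = 284.2 mol/min; ν_P = −1, so ξ = 284.2/1 = 284.2 mol/min.
Outlet amounts (n = n₀ + ν ξ):
  P: 318.3 − 1(284.2) = 34.06
  R: 0 + 1(284.2) = 284.2
  Q: 98.44 (inert)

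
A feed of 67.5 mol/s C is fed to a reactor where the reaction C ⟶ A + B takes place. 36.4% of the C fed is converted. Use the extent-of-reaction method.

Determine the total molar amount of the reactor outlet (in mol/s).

92.1 mol/s

C reacted = 0.364 × 67.5 = 24.57 mol/s; ν_C = −1, so ξ = 24.57/1 = 24.57 mol/s.
Outlet amounts (n = n₀ + ν ξ):
  C: 67.5 − 1(24.57) = 42.93
  A: 0 + 1(24.57) = 24.57
  B: 0 + 1(24.57) = 24.57
Total out = 42.93 + 24.57 + 24.57 = 92.07 mol/s.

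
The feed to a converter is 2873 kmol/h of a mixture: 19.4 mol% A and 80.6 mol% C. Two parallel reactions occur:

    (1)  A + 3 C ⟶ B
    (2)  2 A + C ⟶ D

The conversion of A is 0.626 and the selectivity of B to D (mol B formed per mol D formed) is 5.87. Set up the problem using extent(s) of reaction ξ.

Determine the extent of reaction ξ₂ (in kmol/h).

Conversion of A: A consumed = 0.626 × 557.4 = 348.9 kmol/h = 1ξ₁ + 2ξ₂.
Selectivity: 1ξ₁ / (1ξ₂) = 5.87 → ξ₁ = 5.87 ξ₂.
Substitute: (1·5.87 + 2) ξ₂ = 348.9 → ξ₂ = 44.33 kmol/h, ξ₁ = 260.2 kmol/h.
Outlet amounts (n = n₀ + Σ ν·ξ):
  A: 557.4 − 1(260.2) − 2(44.33) = 208.5
  C: 2316 − 3(260.2) − 1(44.33) = 1491
  B: 0 + 1(260.2) = 260.2
  D: 0 + 1(44.33) = 44.33

ξ₂ = 44.3 kmol/h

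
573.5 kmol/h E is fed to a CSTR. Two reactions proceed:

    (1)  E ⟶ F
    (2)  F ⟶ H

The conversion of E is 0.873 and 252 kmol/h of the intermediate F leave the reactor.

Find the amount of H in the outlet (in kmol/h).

249 kmol/h

Conversion of E: E consumed = 1ξ₁ = 0.873 × 573.5 → ξ₁ = 500.7 kmol/h.
F balance: n_F = 0 + 1ξ₁ − 1ξ₂ = 252 → ξ₂ = (1·500.7 − 252)/1 = 248.7 kmol/h.
Outlet amounts (n = n₀ + Σ ν·ξ):
  E: 573.5 − 1(500.7) = 72.83
  F: 0 + 1(500.7) − 1(248.7) = 252
  H: 0 + 1(248.7) = 248.7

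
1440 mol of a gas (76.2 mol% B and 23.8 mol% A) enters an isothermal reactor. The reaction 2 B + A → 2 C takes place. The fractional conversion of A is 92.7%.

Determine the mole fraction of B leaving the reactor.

0.412

A reacted = 0.927 × 342.7 = 317.7 mol; ν_A = −1, so ξ = 317.7/1 = 317.7 mol.
Outlet amounts (n = n₀ + ν ξ):
  B: 1097 − 2(317.7) = 461.9
  A: 342.7 − 1(317.7) = 25.02
  C: 0 + 2(317.7) = 635.4
Total out = 1122 mol; y_B = 461.9 / 1122 = 0.4115.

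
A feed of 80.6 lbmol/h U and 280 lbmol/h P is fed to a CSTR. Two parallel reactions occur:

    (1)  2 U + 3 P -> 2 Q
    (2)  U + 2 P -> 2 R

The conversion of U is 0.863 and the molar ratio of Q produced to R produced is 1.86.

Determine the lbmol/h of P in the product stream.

Conversion of U: U consumed = 0.863 × 80.6 = 69.56 lbmol/h = 2ξ₁ + 1ξ₂.
Selectivity: 2ξ₁ / (2ξ₂) = 1.86 → ξ₁ = 1.86 ξ₂.
Substitute: (2·1.86 + 1) ξ₂ = 69.56 → ξ₂ = 14.74 lbmol/h, ξ₁ = 27.41 lbmol/h.
Outlet amounts (n = n₀ + Σ ν·ξ):
  U: 80.6 − 2(27.41) − 1(14.74) = 11.04
  P: 280 − 3(27.41) − 2(14.74) = 168.3
  Q: 0 + 2(27.41) = 54.82
  R: 0 + 2(14.74) = 29.47

168 lbmol/h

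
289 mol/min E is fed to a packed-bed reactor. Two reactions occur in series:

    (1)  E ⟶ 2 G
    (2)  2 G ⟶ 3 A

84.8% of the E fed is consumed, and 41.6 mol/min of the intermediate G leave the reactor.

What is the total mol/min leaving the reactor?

Conversion of E: E consumed = 1ξ₁ = 0.848 × 289 → ξ₁ = 245.1 mol/min.
G balance: n_G = 0 + 2ξ₁ − 2ξ₂ = 41.6 → ξ₂ = (2·245.1 − 41.6)/2 = 224.3 mol/min.
Outlet amounts (n = n₀ + Σ ν·ξ):
  E: 289 − 1(245.1) = 43.93
  G: 0 + 2(245.1) − 2(224.3) = 41.6
  A: 0 + 3(224.3) = 672.8
Total out = 43.93 + 41.6 + 672.8 = 758.3 mol/min.

758 mol/min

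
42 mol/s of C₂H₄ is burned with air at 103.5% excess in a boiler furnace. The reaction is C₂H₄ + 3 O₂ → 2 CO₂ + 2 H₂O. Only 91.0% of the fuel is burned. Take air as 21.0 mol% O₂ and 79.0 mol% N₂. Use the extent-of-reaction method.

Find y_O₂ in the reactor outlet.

Stoichiometric O₂ = 3 × 42 = 126 mol/s; O₂ fed = 126 × 2.035 = 256.4 mol/s.
N₂ fed = 256.4 × 79/21 = 964.6 mol/s.
Fuel reacted = 0.91 × 42 → ξ = 38.22 mol/s.
Outlet (n = n₀ + ν ξ):
  C₂H₄: 42 − 1(38.22) = 3.78
  O₂: 256.4 − 3(38.22) = 141.8
  N₂: 964.6 (inert)
  CO₂: 0 + 2(38.22) = 76.44
  H₂O: 0 + 2(38.22) = 76.44
Total out = 1263 mol/s; y_O₂ = 141.8 / 1263 = 0.1122.

0.112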